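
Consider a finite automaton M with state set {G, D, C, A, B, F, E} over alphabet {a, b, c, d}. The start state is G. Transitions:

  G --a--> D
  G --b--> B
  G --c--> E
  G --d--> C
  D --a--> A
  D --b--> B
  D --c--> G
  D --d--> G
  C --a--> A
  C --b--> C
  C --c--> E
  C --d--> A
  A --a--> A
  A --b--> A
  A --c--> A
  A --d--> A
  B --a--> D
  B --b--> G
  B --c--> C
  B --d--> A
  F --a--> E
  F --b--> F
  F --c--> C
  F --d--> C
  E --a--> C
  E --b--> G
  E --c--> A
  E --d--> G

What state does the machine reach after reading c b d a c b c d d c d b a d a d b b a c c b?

G → E → G → C → A → A → A → A → A → A → A → A → A → A → A → A → A → A → A → A → A → A → A

A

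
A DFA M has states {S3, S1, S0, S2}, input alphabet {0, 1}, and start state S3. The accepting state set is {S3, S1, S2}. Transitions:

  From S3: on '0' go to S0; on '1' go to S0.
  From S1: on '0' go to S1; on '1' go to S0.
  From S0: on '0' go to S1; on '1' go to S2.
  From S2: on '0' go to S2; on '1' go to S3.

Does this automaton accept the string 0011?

Yes

start at S3
read '0': S3 → S0
read '0': S0 → S1
read '1': S1 → S0
read '1': S0 → S2
End state S2 is accepting.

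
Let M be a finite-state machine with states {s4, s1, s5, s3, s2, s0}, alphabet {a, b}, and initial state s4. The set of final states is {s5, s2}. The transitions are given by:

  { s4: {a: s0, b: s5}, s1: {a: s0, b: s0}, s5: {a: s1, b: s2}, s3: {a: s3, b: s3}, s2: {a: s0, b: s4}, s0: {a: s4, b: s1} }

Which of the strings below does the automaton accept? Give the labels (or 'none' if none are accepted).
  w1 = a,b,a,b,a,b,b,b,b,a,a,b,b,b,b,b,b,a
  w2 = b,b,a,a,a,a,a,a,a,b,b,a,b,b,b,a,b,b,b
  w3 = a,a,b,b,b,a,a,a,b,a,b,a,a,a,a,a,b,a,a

w1: s4 → s0 → s1 → s0 → s1 → s0 → s1 → s0 → s1 → s0 → s4 → s0 → s1 → s0 → s1 → s0 → s1 → s0 → s4  → end s4, rejected
w2: s4 → s5 → s2 → s0 → s4 → s0 → s4 → s0 → s4 → s0 → s1 → s0 → s4 → s5 → s2 → s4 → s0 → s1 → s0 → s1  → end s1, rejected
w3: s4 → s0 → s4 → s5 → s2 → s4 → s0 → s4 → s0 → s1 → s0 → s1 → s0 → s4 → s0 → s4 → s0 → s1 → s0 → s4  → end s4, rejected

none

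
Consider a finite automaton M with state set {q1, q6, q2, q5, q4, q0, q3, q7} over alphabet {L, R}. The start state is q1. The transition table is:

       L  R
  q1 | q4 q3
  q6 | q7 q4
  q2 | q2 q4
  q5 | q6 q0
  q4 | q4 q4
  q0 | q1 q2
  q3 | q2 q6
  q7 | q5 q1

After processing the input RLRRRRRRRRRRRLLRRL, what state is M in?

q4

start at q1
read 'R': q1 → q3
read 'L': q3 → q2
read 'R': q2 → q4
read 'R': q4 → q4
read 'R': q4 → q4
read 'R': q4 → q4
read 'R': q4 → q4
read 'R': q4 → q4
read 'R': q4 → q4
read 'R': q4 → q4
read 'R': q4 → q4
read 'R': q4 → q4
read 'R': q4 → q4
read 'L': q4 → q4
read 'L': q4 → q4
read 'R': q4 → q4
read 'R': q4 → q4
read 'L': q4 → q4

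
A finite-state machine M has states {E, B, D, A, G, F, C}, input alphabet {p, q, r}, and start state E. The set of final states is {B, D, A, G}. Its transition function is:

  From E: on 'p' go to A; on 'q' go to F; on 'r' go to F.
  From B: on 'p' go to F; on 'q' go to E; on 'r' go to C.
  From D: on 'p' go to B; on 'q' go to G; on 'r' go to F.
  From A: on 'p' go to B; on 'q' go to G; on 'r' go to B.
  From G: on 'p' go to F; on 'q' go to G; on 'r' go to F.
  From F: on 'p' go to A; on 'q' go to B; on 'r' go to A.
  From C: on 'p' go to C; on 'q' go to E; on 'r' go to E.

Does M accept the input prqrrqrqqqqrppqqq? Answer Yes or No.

start at E
read 'p': E → A
read 'r': A → B
read 'q': B → E
read 'r': E → F
read 'r': F → A
read 'q': A → G
read 'r': G → F
read 'q': F → B
read 'q': B → E
read 'q': E → F
read 'q': F → B
read 'r': B → C
read 'p': C → C
read 'p': C → C
read 'q': C → E
read 'q': E → F
read 'q': F → B
End state B is accepting.

Yes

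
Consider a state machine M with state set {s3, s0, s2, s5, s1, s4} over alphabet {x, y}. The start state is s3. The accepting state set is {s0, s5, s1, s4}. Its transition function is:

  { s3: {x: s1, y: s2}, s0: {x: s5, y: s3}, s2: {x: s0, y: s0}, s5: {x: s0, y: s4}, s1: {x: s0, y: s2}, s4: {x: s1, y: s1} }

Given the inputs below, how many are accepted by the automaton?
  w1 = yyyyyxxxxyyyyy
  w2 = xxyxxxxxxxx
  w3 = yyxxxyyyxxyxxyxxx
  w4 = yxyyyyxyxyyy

3

w1: Trace: s3 -y-> s2 -y-> s0 -y-> s3 -y-> s2 -y-> s0 -x-> s5 -x-> s0 -x-> s5 -x-> s0 -y-> s3 -y-> s2 -y-> s0 -y-> s3 -y-> s2  → end s2, rejected
w2: Trace: s3 -x-> s1 -x-> s0 -y-> s3 -x-> s1 -x-> s0 -x-> s5 -x-> s0 -x-> s5 -x-> s0 -x-> s5 -x-> s0  → end s0, accepted
w3: Trace: s3 -y-> s2 -y-> s0 -x-> s5 -x-> s0 -x-> s5 -y-> s4 -y-> s1 -y-> s2 -x-> s0 -x-> s5 -y-> s4 -x-> s1 -x-> s0 -y-> s3 -x-> s1 -x-> s0 -x-> s5  → end s5, accepted
w4: Trace: s3 -y-> s2 -x-> s0 -y-> s3 -y-> s2 -y-> s0 -y-> s3 -x-> s1 -y-> s2 -x-> s0 -y-> s3 -y-> s2 -y-> s0  → end s0, accepted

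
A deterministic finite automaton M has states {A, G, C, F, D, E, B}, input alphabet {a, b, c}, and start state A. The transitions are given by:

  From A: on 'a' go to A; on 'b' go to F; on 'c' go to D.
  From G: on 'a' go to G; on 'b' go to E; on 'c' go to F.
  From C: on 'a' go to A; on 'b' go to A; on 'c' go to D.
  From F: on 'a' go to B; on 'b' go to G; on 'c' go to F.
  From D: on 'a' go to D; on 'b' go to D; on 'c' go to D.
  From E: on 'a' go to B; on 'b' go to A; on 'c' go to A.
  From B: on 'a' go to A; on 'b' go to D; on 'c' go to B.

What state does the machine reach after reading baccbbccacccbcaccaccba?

Trace: A -b-> F -a-> B -c-> B -c-> B -b-> D -b-> D -c-> D -c-> D -a-> D -c-> D -c-> D -c-> D -b-> D -c-> D -a-> D -c-> D -c-> D -a-> D -c-> D -c-> D -b-> D -a-> D

D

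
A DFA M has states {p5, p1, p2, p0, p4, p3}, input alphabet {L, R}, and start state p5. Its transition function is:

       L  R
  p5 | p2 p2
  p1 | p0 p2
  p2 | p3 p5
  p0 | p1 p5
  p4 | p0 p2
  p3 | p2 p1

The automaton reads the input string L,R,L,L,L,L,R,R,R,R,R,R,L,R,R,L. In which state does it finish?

p3

p5 → p2 → p5 → p2 → p3 → p2 → p3 → p1 → p2 → p5 → p2 → p5 → p2 → p3 → p1 → p2 → p3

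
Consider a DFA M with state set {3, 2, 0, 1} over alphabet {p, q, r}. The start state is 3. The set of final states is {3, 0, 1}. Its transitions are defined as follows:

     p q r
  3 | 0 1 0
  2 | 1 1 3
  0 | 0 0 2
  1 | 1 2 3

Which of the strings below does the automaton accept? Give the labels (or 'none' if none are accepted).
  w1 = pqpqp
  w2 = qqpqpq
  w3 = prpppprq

w1: 3 → 0 → 0 → 0 → 0 → 0  → end 0, accepted
w2: 3 → 1 → 2 → 1 → 2 → 1 → 2  → end 2, rejected
w3: 3 → 0 → 2 → 1 → 1 → 1 → 1 → 3 → 1  → end 1, accepted

w1, w3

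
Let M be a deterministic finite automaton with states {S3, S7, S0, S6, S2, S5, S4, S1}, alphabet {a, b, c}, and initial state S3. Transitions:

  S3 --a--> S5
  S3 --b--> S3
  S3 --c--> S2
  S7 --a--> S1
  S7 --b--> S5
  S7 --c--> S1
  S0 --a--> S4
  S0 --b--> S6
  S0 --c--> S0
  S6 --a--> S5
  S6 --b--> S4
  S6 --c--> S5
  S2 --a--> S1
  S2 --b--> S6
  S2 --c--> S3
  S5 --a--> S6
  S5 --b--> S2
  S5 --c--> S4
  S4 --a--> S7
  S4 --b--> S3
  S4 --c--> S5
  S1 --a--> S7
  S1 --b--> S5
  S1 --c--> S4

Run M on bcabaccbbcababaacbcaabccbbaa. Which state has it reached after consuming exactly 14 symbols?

start at S3
read 'b': S3 → S3
read 'c': S3 → S2
read 'a': S2 → S1
read 'b': S1 → S5
read 'a': S5 → S6
read 'c': S6 → S5
read 'c': S5 → S4
read 'b': S4 → S3
read 'b': S3 → S3
read 'c': S3 → S2
read 'a': S2 → S1
read 'b': S1 → S5
read 'a': S5 → S6
read 'b': S6 → S4
After 14 symbols: S4.

S4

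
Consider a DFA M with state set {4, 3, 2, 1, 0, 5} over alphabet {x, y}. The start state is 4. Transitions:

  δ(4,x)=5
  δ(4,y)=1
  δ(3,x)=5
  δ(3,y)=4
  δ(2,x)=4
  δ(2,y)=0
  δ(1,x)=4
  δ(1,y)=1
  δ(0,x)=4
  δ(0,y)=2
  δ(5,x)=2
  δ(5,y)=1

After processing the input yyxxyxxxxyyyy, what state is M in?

4 → 1 → 1 → 4 → 5 → 1 → 4 → 5 → 2 → 4 → 1 → 1 → 1 → 1

1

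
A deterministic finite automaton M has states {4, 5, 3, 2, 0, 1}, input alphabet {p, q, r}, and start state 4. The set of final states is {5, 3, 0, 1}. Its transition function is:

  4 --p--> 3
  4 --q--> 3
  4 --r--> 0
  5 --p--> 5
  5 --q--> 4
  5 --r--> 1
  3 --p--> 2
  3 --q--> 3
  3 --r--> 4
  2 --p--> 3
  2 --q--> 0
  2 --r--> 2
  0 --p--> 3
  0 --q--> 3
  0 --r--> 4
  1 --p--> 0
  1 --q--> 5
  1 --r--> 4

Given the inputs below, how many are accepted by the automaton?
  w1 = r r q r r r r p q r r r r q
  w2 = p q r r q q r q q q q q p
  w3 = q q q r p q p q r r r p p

w1: Trace: 4 -r-> 0 -r-> 4 -q-> 3 -r-> 4 -r-> 0 -r-> 4 -r-> 0 -p-> 3 -q-> 3 -r-> 4 -r-> 0 -r-> 4 -r-> 0 -q-> 3  → end 3, accepted
w2: Trace: 4 -p-> 3 -q-> 3 -r-> 4 -r-> 0 -q-> 3 -q-> 3 -r-> 4 -q-> 3 -q-> 3 -q-> 3 -q-> 3 -q-> 3 -p-> 2  → end 2, rejected
w3: Trace: 4 -q-> 3 -q-> 3 -q-> 3 -r-> 4 -p-> 3 -q-> 3 -p-> 2 -q-> 0 -r-> 4 -r-> 0 -r-> 4 -p-> 3 -p-> 2  → end 2, rejected

1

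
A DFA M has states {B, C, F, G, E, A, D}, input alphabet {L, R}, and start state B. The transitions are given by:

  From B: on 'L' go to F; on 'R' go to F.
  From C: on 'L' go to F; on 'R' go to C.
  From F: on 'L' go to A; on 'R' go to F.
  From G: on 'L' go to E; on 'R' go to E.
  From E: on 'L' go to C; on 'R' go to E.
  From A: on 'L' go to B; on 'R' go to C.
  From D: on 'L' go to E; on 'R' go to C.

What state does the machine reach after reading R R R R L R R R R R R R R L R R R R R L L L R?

B → F → F → F → F → A → C → C → C → C → C → C → C → C → F → F → F → F → F → F → A → B → F → F

F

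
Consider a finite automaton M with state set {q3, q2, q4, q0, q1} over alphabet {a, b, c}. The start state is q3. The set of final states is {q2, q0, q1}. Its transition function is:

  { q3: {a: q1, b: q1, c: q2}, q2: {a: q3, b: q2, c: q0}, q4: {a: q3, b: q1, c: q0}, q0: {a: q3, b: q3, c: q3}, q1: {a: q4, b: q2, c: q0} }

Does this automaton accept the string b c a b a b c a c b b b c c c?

start at q3
read 'b': q3 → q1
read 'c': q1 → q0
read 'a': q0 → q3
read 'b': q3 → q1
read 'a': q1 → q4
read 'b': q4 → q1
read 'c': q1 → q0
read 'a': q0 → q3
read 'c': q3 → q2
read 'b': q2 → q2
read 'b': q2 → q2
read 'b': q2 → q2
read 'c': q2 → q0
read 'c': q0 → q3
read 'c': q3 → q2
End state q2 is accepting.

Yes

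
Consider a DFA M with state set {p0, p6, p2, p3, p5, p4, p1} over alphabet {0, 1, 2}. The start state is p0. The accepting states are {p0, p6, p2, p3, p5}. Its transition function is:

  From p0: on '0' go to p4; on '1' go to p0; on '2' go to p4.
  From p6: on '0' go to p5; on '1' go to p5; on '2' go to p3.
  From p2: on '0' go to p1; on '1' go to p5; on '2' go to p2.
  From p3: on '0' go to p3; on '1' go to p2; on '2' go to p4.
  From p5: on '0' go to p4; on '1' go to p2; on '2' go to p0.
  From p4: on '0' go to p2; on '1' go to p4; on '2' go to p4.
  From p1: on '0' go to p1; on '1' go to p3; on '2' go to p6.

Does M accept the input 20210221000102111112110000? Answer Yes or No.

No

Trace: p0 -2-> p4 -0-> p2 -2-> p2 -1-> p5 -0-> p4 -2-> p4 -2-> p4 -1-> p4 -0-> p2 -0-> p1 -0-> p1 -1-> p3 -0-> p3 -2-> p4 -1-> p4 -1-> p4 -1-> p4 -1-> p4 -1-> p4 -2-> p4 -1-> p4 -1-> p4 -0-> p2 -0-> p1 -0-> p1 -0-> p1
End state p1 is not accepting.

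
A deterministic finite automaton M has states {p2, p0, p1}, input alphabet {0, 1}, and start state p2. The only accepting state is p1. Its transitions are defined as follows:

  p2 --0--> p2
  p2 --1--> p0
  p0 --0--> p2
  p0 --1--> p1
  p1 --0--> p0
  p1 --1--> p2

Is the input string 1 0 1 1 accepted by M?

Yes

Trace: p2 -1-> p0 -0-> p2 -1-> p0 -1-> p1
End state p1 is accepting.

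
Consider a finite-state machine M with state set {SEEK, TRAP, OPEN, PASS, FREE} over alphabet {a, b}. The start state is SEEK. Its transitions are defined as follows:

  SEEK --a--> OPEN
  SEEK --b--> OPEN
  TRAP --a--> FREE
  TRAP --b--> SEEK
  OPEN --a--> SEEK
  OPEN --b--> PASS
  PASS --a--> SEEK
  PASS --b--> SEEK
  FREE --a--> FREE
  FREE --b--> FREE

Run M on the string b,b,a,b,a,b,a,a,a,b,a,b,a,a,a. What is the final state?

SEEK

SEEK → OPEN → PASS → SEEK → OPEN → SEEK → OPEN → SEEK → OPEN → SEEK → OPEN → SEEK → OPEN → SEEK → OPEN → SEEK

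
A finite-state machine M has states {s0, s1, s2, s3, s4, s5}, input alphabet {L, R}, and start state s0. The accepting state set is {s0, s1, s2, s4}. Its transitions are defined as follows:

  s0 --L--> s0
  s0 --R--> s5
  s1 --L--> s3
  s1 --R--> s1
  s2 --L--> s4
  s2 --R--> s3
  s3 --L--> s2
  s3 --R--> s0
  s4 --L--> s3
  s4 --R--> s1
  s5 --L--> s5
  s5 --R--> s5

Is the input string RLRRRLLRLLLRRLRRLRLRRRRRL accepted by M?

start at s0
read 'R': s0 → s5
read 'L': s5 → s5
read 'R': s5 → s5
read 'R': s5 → s5
read 'R': s5 → s5
read 'L': s5 → s5
read 'L': s5 → s5
read 'R': s5 → s5
read 'L': s5 → s5
read 'L': s5 → s5
read 'L': s5 → s5
read 'R': s5 → s5
read 'R': s5 → s5
read 'L': s5 → s5
read 'R': s5 → s5
read 'R': s5 → s5
read 'L': s5 → s5
read 'R': s5 → s5
read 'L': s5 → s5
read 'R': s5 → s5
read 'R': s5 → s5
read 'R': s5 → s5
read 'R': s5 → s5
read 'R': s5 → s5
read 'L': s5 → s5
End state s5 is not accepting.

No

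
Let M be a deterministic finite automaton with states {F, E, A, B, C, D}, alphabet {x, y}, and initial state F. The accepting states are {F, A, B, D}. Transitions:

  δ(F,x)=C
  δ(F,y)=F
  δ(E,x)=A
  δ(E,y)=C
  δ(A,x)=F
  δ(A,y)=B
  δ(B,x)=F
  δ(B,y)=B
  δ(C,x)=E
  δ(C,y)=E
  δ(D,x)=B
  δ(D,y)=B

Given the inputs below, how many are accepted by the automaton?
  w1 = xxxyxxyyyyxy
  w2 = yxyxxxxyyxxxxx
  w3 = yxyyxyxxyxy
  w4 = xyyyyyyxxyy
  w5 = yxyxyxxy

w1: F → C → E → A → B → F → C → E → C → E → C → E → C  → end C, rejected
w2: F → F → C → E → A → F → C → E → C → E → A → F → C → E → A  → end A, accepted
w3: F → F → C → E → C → E → C → E → A → B → F → F  → end F, accepted
w4: F → C → E → C → E → C → E → C → E → A → B → B  → end B, accepted
w5: F → F → C → E → A → B → F → C → E  → end E, rejected

3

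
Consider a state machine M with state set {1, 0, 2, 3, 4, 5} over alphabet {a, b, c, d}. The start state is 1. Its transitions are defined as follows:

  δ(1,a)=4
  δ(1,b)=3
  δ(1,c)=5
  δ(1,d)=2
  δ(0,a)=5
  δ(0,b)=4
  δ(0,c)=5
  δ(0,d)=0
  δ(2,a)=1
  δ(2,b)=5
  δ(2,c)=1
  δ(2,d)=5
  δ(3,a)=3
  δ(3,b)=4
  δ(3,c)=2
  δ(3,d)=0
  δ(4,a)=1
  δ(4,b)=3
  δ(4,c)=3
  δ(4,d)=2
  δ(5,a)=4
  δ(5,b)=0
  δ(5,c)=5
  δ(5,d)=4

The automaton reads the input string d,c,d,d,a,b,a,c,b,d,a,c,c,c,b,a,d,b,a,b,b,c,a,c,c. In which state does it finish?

5

Trace: 1 -d-> 2 -c-> 1 -d-> 2 -d-> 5 -a-> 4 -b-> 3 -a-> 3 -c-> 2 -b-> 5 -d-> 4 -a-> 1 -c-> 5 -c-> 5 -c-> 5 -b-> 0 -a-> 5 -d-> 4 -b-> 3 -a-> 3 -b-> 4 -b-> 3 -c-> 2 -a-> 1 -c-> 5 -c-> 5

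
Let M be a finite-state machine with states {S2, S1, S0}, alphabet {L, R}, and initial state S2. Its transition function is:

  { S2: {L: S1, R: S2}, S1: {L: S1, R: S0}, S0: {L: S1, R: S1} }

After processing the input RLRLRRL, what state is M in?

Trace: S2 -R-> S2 -L-> S1 -R-> S0 -L-> S1 -R-> S0 -R-> S1 -L-> S1

S1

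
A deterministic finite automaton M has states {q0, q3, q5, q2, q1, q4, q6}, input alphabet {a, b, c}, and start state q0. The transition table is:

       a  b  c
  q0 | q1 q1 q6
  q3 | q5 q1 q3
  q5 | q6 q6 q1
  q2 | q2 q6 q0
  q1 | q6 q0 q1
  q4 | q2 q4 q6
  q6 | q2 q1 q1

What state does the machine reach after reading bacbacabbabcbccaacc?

Trace: q0 -b-> q1 -a-> q6 -c-> q1 -b-> q0 -a-> q1 -c-> q1 -a-> q6 -b-> q1 -b-> q0 -a-> q1 -b-> q0 -c-> q6 -b-> q1 -c-> q1 -c-> q1 -a-> q6 -a-> q2 -c-> q0 -c-> q6

q6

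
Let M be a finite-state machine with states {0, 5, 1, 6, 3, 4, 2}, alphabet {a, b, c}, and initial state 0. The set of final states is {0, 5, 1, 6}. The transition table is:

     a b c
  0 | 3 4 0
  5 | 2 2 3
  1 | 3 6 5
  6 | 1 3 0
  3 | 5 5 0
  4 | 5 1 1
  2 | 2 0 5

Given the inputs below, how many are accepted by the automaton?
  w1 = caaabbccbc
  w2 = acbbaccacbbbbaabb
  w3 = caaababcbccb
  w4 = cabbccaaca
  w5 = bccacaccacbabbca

1

w1:
  start at 0
  read 'c': 0 → 0
  read 'a': 0 → 3
  read 'a': 3 → 5
  read 'a': 5 → 2
  read 'b': 2 → 0
  read 'b': 0 → 4
  read 'c': 4 → 1
  read 'c': 1 → 5
  read 'b': 5 → 2
  read 'c': 2 → 5
  end 5, accepted
w2:
  start at 0
  read 'a': 0 → 3
  read 'c': 3 → 0
  read 'b': 0 → 4
  read 'b': 4 → 1
  read 'a': 1 → 3
  read 'c': 3 → 0
  read 'c': 0 → 0
  read 'a': 0 → 3
  read 'c': 3 → 0
  read 'b': 0 → 4
  read 'b': 4 → 1
  read 'b': 1 → 6
  read 'b': 6 → 3
  read 'a': 3 → 5
  read 'a': 5 → 2
  read 'b': 2 → 0
  read 'b': 0 → 4
  end 4, rejected
w3:
  start at 0
  read 'c': 0 → 0
  read 'a': 0 → 3
  read 'a': 3 → 5
  read 'a': 5 → 2
  read 'b': 2 → 0
  read 'a': 0 → 3
  read 'b': 3 → 5
  read 'c': 5 → 3
  read 'b': 3 → 5
  read 'c': 5 → 3
  read 'c': 3 → 0
  read 'b': 0 → 4
  end 4, rejected
w4:
  start at 0
  read 'c': 0 → 0
  read 'a': 0 → 3
  read 'b': 3 → 5
  read 'b': 5 → 2
  read 'c': 2 → 5
  read 'c': 5 → 3
  read 'a': 3 → 5
  read 'a': 5 → 2
  read 'c': 2 → 5
  read 'a': 5 → 2
  end 2, rejected
w5:
  start at 0
  read 'b': 0 → 4
  read 'c': 4 → 1
  read 'c': 1 → 5
  read 'a': 5 → 2
  read 'c': 2 → 5
  read 'a': 5 → 2
  read 'c': 2 → 5
  read 'c': 5 → 3
  read 'a': 3 → 5
  read 'c': 5 → 3
  read 'b': 3 → 5
  read 'a': 5 → 2
  read 'b': 2 → 0
  read 'b': 0 → 4
  read 'c': 4 → 1
  read 'a': 1 → 3
  end 3, rejected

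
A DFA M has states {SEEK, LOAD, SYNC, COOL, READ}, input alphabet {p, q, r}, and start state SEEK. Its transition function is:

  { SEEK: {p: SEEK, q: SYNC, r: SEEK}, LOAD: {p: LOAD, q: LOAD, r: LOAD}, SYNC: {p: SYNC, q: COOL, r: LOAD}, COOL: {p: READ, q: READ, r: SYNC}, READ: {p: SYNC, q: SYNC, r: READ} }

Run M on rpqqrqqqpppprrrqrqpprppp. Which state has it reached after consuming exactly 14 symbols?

LOAD

start at SEEK
read 'r': SEEK → SEEK
read 'p': SEEK → SEEK
read 'q': SEEK → SYNC
read 'q': SYNC → COOL
read 'r': COOL → SYNC
read 'q': SYNC → COOL
read 'q': COOL → READ
read 'q': READ → SYNC
read 'p': SYNC → SYNC
read 'p': SYNC → SYNC
read 'p': SYNC → SYNC
read 'p': SYNC → SYNC
read 'r': SYNC → LOAD
read 'r': LOAD → LOAD
After 14 symbols: LOAD.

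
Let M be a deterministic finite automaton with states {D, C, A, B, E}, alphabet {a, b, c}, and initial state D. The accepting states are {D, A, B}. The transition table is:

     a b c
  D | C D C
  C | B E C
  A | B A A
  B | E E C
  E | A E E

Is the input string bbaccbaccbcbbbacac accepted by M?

No

Trace: D -b-> D -b-> D -a-> C -c-> C -c-> C -b-> E -a-> A -c-> A -c-> A -b-> A -c-> A -b-> A -b-> A -b-> A -a-> B -c-> C -a-> B -c-> C
End state C is not accepting.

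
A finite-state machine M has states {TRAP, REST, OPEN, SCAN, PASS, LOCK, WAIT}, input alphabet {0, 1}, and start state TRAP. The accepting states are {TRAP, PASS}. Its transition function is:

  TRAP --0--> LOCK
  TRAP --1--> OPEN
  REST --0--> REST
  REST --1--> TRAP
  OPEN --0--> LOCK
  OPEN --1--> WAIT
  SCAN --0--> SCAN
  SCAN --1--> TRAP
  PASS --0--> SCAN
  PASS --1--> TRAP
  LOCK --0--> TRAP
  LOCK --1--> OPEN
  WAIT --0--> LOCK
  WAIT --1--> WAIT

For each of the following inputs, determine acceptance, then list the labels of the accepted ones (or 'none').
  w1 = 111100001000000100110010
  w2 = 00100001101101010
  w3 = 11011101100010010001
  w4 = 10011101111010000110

w1: TRAP → OPEN → WAIT → WAIT → WAIT → LOCK → TRAP → LOCK → TRAP → OPEN → LOCK → TRAP → LOCK → TRAP → LOCK → TRAP → OPEN → LOCK → TRAP → OPEN → WAIT → LOCK → TRAP → OPEN → LOCK  → end LOCK, rejected
w2: TRAP → LOCK → TRAP → OPEN → LOCK → TRAP → LOCK → TRAP → OPEN → WAIT → LOCK → OPEN → WAIT → LOCK → OPEN → LOCK → OPEN → LOCK  → end LOCK, rejected
w3: TRAP → OPEN → WAIT → LOCK → OPEN → WAIT → WAIT → LOCK → OPEN → WAIT → LOCK → TRAP → LOCK → OPEN → LOCK → TRAP → OPEN → LOCK → TRAP → LOCK → OPEN  → end OPEN, rejected
w4: TRAP → OPEN → LOCK → TRAP → OPEN → WAIT → WAIT → LOCK → OPEN → WAIT → WAIT → WAIT → LOCK → OPEN → LOCK → TRAP → LOCK → TRAP → OPEN → WAIT → LOCK  → end LOCK, rejected

none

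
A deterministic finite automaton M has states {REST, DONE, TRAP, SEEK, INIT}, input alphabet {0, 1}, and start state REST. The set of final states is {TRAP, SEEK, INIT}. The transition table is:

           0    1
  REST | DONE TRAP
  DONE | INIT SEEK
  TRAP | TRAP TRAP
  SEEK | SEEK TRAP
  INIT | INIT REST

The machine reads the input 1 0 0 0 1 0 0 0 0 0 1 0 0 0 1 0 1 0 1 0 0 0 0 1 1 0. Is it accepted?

Yes

Trace: REST -1-> TRAP -0-> TRAP -0-> TRAP -0-> TRAP -1-> TRAP -0-> TRAP -0-> TRAP -0-> TRAP -0-> TRAP -0-> TRAP -1-> TRAP -0-> TRAP -0-> TRAP -0-> TRAP -1-> TRAP -0-> TRAP -1-> TRAP -0-> TRAP -1-> TRAP -0-> TRAP -0-> TRAP -0-> TRAP -0-> TRAP -1-> TRAP -1-> TRAP -0-> TRAP
End state TRAP is accepting.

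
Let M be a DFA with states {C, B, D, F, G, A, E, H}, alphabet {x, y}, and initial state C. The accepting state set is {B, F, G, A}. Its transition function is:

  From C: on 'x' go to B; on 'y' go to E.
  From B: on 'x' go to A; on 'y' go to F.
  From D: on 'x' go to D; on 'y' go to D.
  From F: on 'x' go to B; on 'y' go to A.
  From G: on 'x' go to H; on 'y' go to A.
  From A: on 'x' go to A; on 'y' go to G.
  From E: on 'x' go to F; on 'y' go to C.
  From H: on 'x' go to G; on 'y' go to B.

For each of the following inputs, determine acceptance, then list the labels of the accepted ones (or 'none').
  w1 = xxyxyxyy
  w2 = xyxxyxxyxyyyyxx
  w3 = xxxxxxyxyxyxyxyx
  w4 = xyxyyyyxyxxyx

w1: C → B → A → G → H → B → A → G → A  → end A, accepted
w2: C → B → F → B → A → G → H → G → A → A → G → A → G → A → A → A  → end A, accepted
w3: C → B → A → A → A → A → A → G → H → B → A → G → H → B → A → G → H  → end H, rejected
w4: C → B → F → B → F → A → G → A → A → G → H → G → A → A  → end A, accepted

w1, w2, w4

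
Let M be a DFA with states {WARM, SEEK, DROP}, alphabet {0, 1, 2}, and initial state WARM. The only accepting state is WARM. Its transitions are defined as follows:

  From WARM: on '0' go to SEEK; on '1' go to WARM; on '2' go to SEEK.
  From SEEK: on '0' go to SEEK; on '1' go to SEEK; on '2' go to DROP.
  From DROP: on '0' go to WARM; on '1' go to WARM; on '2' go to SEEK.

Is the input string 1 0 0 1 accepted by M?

start at WARM
read '1': WARM → WARM
read '0': WARM → SEEK
read '0': SEEK → SEEK
read '1': SEEK → SEEK
End state SEEK is not accepting.

No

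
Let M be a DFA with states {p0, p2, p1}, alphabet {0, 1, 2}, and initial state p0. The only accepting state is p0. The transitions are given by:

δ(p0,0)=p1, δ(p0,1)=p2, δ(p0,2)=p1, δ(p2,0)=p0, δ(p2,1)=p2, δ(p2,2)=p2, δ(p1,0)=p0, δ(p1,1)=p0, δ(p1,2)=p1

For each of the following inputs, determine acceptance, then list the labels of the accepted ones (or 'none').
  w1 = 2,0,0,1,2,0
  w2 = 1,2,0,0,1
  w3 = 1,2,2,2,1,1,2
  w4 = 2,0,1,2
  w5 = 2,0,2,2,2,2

w1, w2

w1:
  start at p0
  read '2': p0 → p1
  read '0': p1 → p0
  read '0': p0 → p1
  read '1': p1 → p0
  read '2': p0 → p1
  read '0': p1 → p0
  end p0, accepted
w2:
  start at p0
  read '1': p0 → p2
  read '2': p2 → p2
  read '0': p2 → p0
  read '0': p0 → p1
  read '1': p1 → p0
  end p0, accepted
w3:
  start at p0
  read '1': p0 → p2
  read '2': p2 → p2
  read '2': p2 → p2
  read '2': p2 → p2
  read '1': p2 → p2
  read '1': p2 → p2
  read '2': p2 → p2
  end p2, rejected
w4:
  start at p0
  read '2': p0 → p1
  read '0': p1 → p0
  read '1': p0 → p2
  read '2': p2 → p2
  end p2, rejected
w5:
  start at p0
  read '2': p0 → p1
  read '0': p1 → p0
  read '2': p0 → p1
  read '2': p1 → p1
  read '2': p1 → p1
  read '2': p1 → p1
  end p1, rejected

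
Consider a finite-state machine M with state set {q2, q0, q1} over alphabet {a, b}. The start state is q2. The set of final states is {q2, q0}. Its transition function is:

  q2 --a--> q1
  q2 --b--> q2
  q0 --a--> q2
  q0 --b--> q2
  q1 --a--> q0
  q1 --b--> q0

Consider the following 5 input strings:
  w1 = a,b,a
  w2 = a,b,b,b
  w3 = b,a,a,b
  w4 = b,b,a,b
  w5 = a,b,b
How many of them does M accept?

w1:
  start at q2
  read 'a': q2 → q1
  read 'b': q1 → q0
  read 'a': q0 → q2
  end q2, accepted
w2:
  start at q2
  read 'a': q2 → q1
  read 'b': q1 → q0
  read 'b': q0 → q2
  read 'b': q2 → q2
  end q2, accepted
w3:
  start at q2
  read 'b': q2 → q2
  read 'a': q2 → q1
  read 'a': q1 → q0
  read 'b': q0 → q2
  end q2, accepted
w4:
  start at q2
  read 'b': q2 → q2
  read 'b': q2 → q2
  read 'a': q2 → q1
  read 'b': q1 → q0
  end q0, accepted
w5:
  start at q2
  read 'a': q2 → q1
  read 'b': q1 → q0
  read 'b': q0 → q2
  end q2, accepted

5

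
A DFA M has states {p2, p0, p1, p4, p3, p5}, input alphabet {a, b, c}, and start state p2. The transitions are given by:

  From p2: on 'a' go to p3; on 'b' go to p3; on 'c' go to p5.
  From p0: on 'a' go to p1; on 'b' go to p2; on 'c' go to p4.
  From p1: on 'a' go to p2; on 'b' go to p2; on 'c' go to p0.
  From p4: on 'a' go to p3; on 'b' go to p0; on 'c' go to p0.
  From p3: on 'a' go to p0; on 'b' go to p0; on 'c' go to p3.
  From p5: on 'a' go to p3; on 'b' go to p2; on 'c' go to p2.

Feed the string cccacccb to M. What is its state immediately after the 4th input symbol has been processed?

start at p2
read 'c': p2 → p5
read 'c': p5 → p2
read 'c': p2 → p5
read 'a': p5 → p3
After 4 symbols: p3.

p3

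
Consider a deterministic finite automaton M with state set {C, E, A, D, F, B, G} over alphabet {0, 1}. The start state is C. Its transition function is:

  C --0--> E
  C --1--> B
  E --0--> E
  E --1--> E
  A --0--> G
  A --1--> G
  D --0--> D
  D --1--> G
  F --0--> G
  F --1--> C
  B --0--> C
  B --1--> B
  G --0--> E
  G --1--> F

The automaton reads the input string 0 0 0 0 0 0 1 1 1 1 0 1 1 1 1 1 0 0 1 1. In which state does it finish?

E

Trace: C -0-> E -0-> E -0-> E -0-> E -0-> E -0-> E -1-> E -1-> E -1-> E -1-> E -0-> E -1-> E -1-> E -1-> E -1-> E -1-> E -0-> E -0-> E -1-> E -1-> E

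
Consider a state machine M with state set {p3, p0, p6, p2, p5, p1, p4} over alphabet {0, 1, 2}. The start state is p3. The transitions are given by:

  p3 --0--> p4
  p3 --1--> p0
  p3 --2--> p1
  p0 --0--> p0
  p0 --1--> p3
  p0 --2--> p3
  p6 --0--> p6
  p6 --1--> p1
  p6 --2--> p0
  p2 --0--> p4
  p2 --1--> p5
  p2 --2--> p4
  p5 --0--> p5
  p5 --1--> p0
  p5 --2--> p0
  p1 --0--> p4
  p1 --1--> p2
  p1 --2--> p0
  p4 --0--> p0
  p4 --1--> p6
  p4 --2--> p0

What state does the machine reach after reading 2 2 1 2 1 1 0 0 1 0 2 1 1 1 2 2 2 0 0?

p0

p3 → p1 → p0 → p3 → p1 → p2 → p5 → p5 → p5 → p0 → p0 → p3 → p0 → p3 → p0 → p3 → p1 → p0 → p0 → p0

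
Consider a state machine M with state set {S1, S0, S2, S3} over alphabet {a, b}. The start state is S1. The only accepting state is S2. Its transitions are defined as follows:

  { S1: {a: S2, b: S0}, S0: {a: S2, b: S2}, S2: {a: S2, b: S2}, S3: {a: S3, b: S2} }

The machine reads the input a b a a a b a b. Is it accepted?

Trace: S1 -a-> S2 -b-> S2 -a-> S2 -a-> S2 -a-> S2 -b-> S2 -a-> S2 -b-> S2
End state S2 is accepting.

Yes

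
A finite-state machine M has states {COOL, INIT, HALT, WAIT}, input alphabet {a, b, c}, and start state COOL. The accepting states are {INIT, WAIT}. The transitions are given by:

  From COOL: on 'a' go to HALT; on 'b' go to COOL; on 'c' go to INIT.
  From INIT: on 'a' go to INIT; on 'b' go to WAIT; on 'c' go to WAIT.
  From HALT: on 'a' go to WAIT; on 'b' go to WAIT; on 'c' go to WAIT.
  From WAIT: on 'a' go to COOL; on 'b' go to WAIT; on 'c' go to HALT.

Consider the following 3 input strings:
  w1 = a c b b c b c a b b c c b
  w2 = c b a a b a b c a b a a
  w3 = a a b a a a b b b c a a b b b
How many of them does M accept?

w1: COOL → HALT → WAIT → WAIT → WAIT → HALT → WAIT → HALT → WAIT → WAIT → WAIT → HALT → WAIT → WAIT  → end WAIT, accepted
w2: COOL → INIT → WAIT → COOL → HALT → WAIT → COOL → COOL → INIT → INIT → WAIT → COOL → HALT  → end HALT, rejected
w3: COOL → HALT → WAIT → WAIT → COOL → HALT → WAIT → WAIT → WAIT → WAIT → HALT → WAIT → COOL → COOL → COOL → COOL  → end COOL, rejected

1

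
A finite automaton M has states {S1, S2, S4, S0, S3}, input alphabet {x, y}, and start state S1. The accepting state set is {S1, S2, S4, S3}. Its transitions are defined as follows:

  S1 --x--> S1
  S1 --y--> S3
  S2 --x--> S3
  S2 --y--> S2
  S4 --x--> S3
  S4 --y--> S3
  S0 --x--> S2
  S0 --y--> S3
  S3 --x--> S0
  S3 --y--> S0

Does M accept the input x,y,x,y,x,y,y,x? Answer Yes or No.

Yes

Trace: S1 -x-> S1 -y-> S3 -x-> S0 -y-> S3 -x-> S0 -y-> S3 -y-> S0 -x-> S2
End state S2 is accepting.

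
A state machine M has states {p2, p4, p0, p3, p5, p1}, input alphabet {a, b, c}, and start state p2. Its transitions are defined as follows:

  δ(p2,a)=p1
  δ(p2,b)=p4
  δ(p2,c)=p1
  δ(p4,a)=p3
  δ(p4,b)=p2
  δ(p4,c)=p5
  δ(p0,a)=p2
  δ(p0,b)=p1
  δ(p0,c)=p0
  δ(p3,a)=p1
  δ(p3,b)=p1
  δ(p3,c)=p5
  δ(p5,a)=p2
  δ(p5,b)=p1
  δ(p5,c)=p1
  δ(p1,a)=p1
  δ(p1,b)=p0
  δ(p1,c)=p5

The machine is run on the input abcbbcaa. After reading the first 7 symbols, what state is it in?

p2

Trace: p2 -a-> p1 -b-> p0 -c-> p0 -b-> p1 -b-> p0 -c-> p0 -a-> p2
After 7 symbols: p2.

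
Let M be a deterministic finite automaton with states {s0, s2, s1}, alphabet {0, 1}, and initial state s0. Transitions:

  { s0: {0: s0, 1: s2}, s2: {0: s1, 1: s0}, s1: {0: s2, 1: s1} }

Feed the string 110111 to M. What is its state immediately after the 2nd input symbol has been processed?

s0

s0 → s2 → s0
After 2 symbols: s0.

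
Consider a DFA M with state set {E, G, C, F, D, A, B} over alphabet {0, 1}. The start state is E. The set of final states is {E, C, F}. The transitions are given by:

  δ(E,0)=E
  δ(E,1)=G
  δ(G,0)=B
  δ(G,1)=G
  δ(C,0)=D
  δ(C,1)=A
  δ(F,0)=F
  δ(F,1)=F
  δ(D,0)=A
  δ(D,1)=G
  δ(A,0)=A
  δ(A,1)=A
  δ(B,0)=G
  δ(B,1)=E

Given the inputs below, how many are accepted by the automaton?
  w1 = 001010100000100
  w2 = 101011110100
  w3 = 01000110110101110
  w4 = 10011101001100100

2

w1:
  start at E
  read '0': E → E
  read '0': E → E
  read '1': E → G
  read '0': G → B
  read '1': B → E
  read '0': E → E
  read '1': E → G
  read '0': G → B
  read '0': B → G
  read '0': G → B
  read '0': B → G
  read '0': G → B
  read '1': B → E
  read '0': E → E
  read '0': E → E
  end E, accepted
w2:
  start at E
  read '1': E → G
  read '0': G → B
  read '1': B → E
  read '0': E → E
  read '1': E → G
  read '1': G → G
  read '1': G → G
  read '1': G → G
  read '0': G → B
  read '1': B → E
  read '0': E → E
  read '0': E → E
  end E, accepted
w3:
  start at E
  read '0': E → E
  read '1': E → G
  read '0': G → B
  read '0': B → G
  read '0': G → B
  read '1': B → E
  read '1': E → G
  read '0': G → B
  read '1': B → E
  read '1': E → G
  read '0': G → B
  read '1': B → E
  read '0': E → E
  read '1': E → G
  read '1': G → G
  read '1': G → G
  read '0': G → B
  end B, rejected
w4:
  start at E
  read '1': E → G
  read '0': G → B
  read '0': B → G
  read '1': G → G
  read '1': G → G
  read '1': G → G
  read '0': G → B
  read '1': B → E
  read '0': E → E
  read '0': E → E
  read '1': E → G
  read '1': G → G
  read '0': G → B
  read '0': B → G
  read '1': G → G
  read '0': G → B
  read '0': B → G
  end G, rejected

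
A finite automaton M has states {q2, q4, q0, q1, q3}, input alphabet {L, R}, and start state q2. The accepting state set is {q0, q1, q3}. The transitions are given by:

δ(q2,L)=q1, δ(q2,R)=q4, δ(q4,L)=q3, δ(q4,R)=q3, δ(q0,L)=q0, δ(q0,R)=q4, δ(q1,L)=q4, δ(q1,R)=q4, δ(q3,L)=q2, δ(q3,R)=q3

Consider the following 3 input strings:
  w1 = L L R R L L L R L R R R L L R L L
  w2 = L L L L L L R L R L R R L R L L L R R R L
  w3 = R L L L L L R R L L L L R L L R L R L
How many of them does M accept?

0

w1: q2 → q1 → q4 → q3 → q3 → q2 → q1 → q4 → q3 → q2 → q4 → q3 → q3 → q2 → q1 → q4 → q3 → q2  → end q2, rejected
w2: q2 → q1 → q4 → q3 → q2 → q1 → q4 → q3 → q2 → q4 → q3 → q3 → q3 → q2 → q4 → q3 → q2 → q1 → q4 → q3 → q3 → q2  → end q2, rejected
w3: q2 → q4 → q3 → q2 → q1 → q4 → q3 → q3 → q3 → q2 → q1 → q4 → q3 → q3 → q2 → q1 → q4 → q3 → q3 → q2  → end q2, rejected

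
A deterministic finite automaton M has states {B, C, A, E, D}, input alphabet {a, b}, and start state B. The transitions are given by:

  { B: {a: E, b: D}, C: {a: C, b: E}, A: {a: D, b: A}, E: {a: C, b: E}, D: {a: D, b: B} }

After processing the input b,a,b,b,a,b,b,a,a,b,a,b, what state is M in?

Trace: B -b-> D -a-> D -b-> B -b-> D -a-> D -b-> B -b-> D -a-> D -a-> D -b-> B -a-> E -b-> E

E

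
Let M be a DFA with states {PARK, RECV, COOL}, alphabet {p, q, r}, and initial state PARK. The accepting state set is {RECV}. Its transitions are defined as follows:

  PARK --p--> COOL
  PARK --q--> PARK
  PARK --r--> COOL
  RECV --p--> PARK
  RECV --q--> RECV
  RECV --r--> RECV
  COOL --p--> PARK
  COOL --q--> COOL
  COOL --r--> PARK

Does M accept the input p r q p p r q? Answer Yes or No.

Trace: PARK -p-> COOL -r-> PARK -q-> PARK -p-> COOL -p-> PARK -r-> COOL -q-> COOL
End state COOL is not accepting.

No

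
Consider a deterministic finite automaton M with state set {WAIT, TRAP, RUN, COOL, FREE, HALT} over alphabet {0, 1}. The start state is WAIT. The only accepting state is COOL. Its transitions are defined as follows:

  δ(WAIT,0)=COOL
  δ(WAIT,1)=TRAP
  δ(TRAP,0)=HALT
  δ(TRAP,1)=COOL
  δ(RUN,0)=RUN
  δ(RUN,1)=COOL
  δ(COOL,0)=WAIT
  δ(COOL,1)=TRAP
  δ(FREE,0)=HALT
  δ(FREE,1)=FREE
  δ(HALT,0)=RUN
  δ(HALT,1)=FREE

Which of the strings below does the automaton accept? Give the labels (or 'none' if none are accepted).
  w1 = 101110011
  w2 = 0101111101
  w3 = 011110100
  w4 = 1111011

w4

w1: Trace: WAIT -1-> TRAP -0-> HALT -1-> FREE -1-> FREE -1-> FREE -0-> HALT -0-> RUN -1-> COOL -1-> TRAP  → end TRAP, rejected
w2: Trace: WAIT -0-> COOL -1-> TRAP -0-> HALT -1-> FREE -1-> FREE -1-> FREE -1-> FREE -1-> FREE -0-> HALT -1-> FREE  → end FREE, rejected
w3: Trace: WAIT -0-> COOL -1-> TRAP -1-> COOL -1-> TRAP -1-> COOL -0-> WAIT -1-> TRAP -0-> HALT -0-> RUN  → end RUN, rejected
w4: Trace: WAIT -1-> TRAP -1-> COOL -1-> TRAP -1-> COOL -0-> WAIT -1-> TRAP -1-> COOL  → end COOL, accepted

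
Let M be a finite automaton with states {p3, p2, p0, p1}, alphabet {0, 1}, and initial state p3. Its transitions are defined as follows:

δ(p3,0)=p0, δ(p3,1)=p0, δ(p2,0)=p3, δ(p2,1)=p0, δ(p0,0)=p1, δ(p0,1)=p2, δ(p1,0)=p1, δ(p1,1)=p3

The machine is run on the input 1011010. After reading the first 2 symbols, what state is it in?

p1

Trace: p3 -1-> p0 -0-> p1
After 2 symbols: p1.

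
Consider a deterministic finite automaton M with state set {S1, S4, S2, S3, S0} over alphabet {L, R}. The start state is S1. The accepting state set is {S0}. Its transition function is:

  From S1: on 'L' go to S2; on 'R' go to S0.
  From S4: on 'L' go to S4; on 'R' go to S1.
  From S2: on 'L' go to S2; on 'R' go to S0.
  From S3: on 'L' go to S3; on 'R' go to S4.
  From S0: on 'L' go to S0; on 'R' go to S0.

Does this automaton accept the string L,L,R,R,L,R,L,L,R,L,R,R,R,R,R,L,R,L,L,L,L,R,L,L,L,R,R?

Yes

start at S1
read 'L': S1 → S2
read 'L': S2 → S2
read 'R': S2 → S0
read 'R': S0 → S0
read 'L': S0 → S0
read 'R': S0 → S0
read 'L': S0 → S0
read 'L': S0 → S0
read 'R': S0 → S0
read 'L': S0 → S0
read 'R': S0 → S0
read 'R': S0 → S0
read 'R': S0 → S0
read 'R': S0 → S0
read 'R': S0 → S0
read 'L': S0 → S0
read 'R': S0 → S0
read 'L': S0 → S0
read 'L': S0 → S0
read 'L': S0 → S0
read 'L': S0 → S0
read 'R': S0 → S0
read 'L': S0 → S0
read 'L': S0 → S0
read 'L': S0 → S0
read 'R': S0 → S0
read 'R': S0 → S0
End state S0 is accepting.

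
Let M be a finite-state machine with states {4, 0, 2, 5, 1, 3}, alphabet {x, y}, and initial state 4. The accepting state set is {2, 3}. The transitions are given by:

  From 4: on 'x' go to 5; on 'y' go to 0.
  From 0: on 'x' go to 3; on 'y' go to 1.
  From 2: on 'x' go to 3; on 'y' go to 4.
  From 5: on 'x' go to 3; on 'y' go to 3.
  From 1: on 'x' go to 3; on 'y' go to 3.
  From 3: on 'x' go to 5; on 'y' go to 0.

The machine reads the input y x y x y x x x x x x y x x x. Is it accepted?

4 → 0 → 3 → 0 → 3 → 0 → 3 → 5 → 3 → 5 → 3 → 5 → 3 → 5 → 3 → 5
End state 5 is not accepting.

No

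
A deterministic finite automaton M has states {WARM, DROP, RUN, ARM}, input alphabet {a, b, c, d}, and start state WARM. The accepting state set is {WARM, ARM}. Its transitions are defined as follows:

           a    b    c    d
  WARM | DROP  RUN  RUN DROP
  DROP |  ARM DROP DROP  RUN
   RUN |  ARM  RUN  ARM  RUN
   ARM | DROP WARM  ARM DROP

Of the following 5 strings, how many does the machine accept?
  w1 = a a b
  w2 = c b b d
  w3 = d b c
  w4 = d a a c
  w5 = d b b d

w1: Trace: WARM -a-> DROP -a-> ARM -b-> WARM  → end WARM, accepted
w2: Trace: WARM -c-> RUN -b-> RUN -b-> RUN -d-> RUN  → end RUN, rejected
w3: Trace: WARM -d-> DROP -b-> DROP -c-> DROP  → end DROP, rejected
w4: Trace: WARM -d-> DROP -a-> ARM -a-> DROP -c-> DROP  → end DROP, rejected
w5: Trace: WARM -d-> DROP -b-> DROP -b-> DROP -d-> RUN  → end RUN, rejected

1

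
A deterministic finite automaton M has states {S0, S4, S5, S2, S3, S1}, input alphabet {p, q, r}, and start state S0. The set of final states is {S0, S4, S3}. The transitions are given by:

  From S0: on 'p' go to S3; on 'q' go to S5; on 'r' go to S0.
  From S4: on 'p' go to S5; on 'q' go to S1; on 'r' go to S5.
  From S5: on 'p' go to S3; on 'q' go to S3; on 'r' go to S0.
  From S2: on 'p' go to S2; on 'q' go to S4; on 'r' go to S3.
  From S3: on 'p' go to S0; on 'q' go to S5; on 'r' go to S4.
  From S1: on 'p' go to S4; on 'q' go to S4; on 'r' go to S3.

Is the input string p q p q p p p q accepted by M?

S0 → S3 → S5 → S3 → S5 → S3 → S0 → S3 → S5
End state S5 is not accepting.

No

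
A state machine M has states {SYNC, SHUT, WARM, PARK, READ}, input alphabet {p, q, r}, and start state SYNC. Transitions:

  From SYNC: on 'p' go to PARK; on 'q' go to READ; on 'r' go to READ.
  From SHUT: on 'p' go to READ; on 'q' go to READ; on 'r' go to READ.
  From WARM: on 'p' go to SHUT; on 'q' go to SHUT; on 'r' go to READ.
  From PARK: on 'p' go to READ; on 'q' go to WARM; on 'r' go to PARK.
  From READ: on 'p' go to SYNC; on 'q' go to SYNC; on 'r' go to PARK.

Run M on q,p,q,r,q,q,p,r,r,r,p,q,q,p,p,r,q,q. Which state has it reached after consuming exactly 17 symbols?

SYNC → READ → SYNC → READ → PARK → WARM → SHUT → READ → PARK → PARK → PARK → READ → SYNC → READ → SYNC → PARK → PARK → WARM
After 17 symbols: WARM.

WARM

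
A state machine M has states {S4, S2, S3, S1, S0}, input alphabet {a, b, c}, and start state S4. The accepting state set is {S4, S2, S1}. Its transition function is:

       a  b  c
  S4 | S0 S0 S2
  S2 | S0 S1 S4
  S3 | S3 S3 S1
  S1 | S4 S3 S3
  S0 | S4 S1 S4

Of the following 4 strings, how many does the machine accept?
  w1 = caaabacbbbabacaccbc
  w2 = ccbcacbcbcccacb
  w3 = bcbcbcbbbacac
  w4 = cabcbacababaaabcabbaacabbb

2

w1:
  start at S4
  read 'c': S4 → S2
  read 'a': S2 → S0
  read 'a': S0 → S4
  read 'a': S4 → S0
  read 'b': S0 → S1
  read 'a': S1 → S4
  read 'c': S4 → S2
  read 'b': S2 → S1
  read 'b': S1 → S3
  read 'b': S3 → S3
  read 'a': S3 → S3
  read 'b': S3 → S3
  read 'a': S3 → S3
  read 'c': S3 → S1
  read 'a': S1 → S4
  read 'c': S4 → S2
  read 'c': S2 → S4
  read 'b': S4 → S0
  read 'c': S0 → S4
  end S4, accepted
w2:
  start at S4
  read 'c': S4 → S2
  read 'c': S2 → S4
  read 'b': S4 → S0
  read 'c': S0 → S4
  read 'a': S4 → S0
  read 'c': S0 → S4
  read 'b': S4 → S0
  read 'c': S0 → S4
  read 'b': S4 → S0
  read 'c': S0 → S4
  read 'c': S4 → S2
  read 'c': S2 → S4
  read 'a': S4 → S0
  read 'c': S0 → S4
  read 'b': S4 → S0
  end S0, rejected
w3:
  start at S4
  read 'b': S4 → S0
  read 'c': S0 → S4
  read 'b': S4 → S0
  read 'c': S0 → S4
  read 'b': S4 → S0
  read 'c': S0 → S4
  read 'b': S4 → S0
  read 'b': S0 → S1
  read 'b': S1 → S3
  read 'a': S3 → S3
  read 'c': S3 → S1
  read 'a': S1 → S4
  read 'c': S4 → S2
  end S2, accepted
w4:
  start at S4
  read 'c': S4 → S2
  read 'a': S2 → S0
  read 'b': S0 → S1
  read 'c': S1 → S3
  read 'b': S3 → S3
  read 'a': S3 → S3
  read 'c': S3 → S1
  read 'a': S1 → S4
  read 'b': S4 → S0
  read 'a': S0 → S4
  read 'b': S4 → S0
  read 'a': S0 → S4
  read 'a': S4 → S0
  read 'a': S0 → S4
  read 'b': S4 → S0
  read 'c': S0 → S4
  read 'a': S4 → S0
  read 'b': S0 → S1
  read 'b': S1 → S3
  read 'a': S3 → S3
  read 'a': S3 → S3
  read 'c': S3 → S1
  read 'a': S1 → S4
  read 'b': S4 → S0
  read 'b': S0 → S1
  read 'b': S1 → S3
  end S3, rejected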